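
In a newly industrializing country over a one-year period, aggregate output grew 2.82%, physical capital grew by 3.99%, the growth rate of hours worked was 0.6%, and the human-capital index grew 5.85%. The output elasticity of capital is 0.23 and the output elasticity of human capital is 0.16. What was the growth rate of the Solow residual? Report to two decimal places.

Labor's share = 1 − 0.23 − 0.16 = 0.61.
Physical capital: 0.23 × 3.99 = 0.9177 pp.
The human-capital index: 0.16 × 5.85 = 0.936 pp.
Hours worked: 0.61 × 0.6 = 0.366 pp.
TFP growth = 2.82 − 2.2197 = 0.6003%.

0.60%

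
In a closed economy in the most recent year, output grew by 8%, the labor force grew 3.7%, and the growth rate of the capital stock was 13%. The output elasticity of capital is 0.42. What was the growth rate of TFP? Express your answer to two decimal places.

TFP growth was 0.39%.

Labor's share = 1 − 0.42 = 0.58.
The capital stock: 0.42 × 13 = 5.46 pp.
The labor force: 0.58 × 3.7 = 2.146 pp.
TFP growth = 8 − 7.606 = 0.394%.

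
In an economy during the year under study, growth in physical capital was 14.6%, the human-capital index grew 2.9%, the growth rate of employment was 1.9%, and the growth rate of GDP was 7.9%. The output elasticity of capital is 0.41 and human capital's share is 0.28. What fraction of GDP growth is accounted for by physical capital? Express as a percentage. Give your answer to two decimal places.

Physical capital accounted for 75.77% of growth.

Physical capital contributed 0.41 × 14.6 = 5.986 pp.
Share of growth = 5.986 / 7.9 × 100 = 75.7722%.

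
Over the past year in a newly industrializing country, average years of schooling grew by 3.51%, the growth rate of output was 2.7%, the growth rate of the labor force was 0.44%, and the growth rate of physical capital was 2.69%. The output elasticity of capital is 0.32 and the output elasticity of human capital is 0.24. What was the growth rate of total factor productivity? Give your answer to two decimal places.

0.80%

Labor's share = 1 − 0.32 − 0.24 = 0.44.
Physical capital: 0.32 × 2.69 = 0.8608 pp.
Average years of schooling: 0.24 × 3.51 = 0.8424 pp.
The labor force: 0.44 × 0.44 = 0.1936 pp.
TFP growth = 2.7 − 1.8968 = 0.8032%.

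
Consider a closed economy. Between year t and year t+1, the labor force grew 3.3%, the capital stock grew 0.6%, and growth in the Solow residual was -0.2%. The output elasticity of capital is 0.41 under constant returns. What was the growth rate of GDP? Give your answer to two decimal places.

1.99%

Labor's share = 1 − 0.41 = 0.59.
The capital stock: 0.41 × 0.6 = 0.246 pp.
The labor force: 0.59 × 3.3 = 1.947 pp.
Output growth = -0.2 + 2.193 = 1.993%.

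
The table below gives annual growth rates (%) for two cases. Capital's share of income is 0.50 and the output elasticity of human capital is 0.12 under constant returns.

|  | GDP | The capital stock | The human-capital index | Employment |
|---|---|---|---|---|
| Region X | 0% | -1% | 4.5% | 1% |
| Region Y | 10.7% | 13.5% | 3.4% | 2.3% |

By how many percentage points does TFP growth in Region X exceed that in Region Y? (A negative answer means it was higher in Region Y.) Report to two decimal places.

Labor's share = 1 − 0.5 − 0.12 = 0.38.
Region X: TFP = 0 + 0.5 − 0.54 − 0.38 = -0.42%.
Region Y: TFP = 10.7 − 6.75 − 0.408 − 0.874 = 2.668%.
Difference = -0.42 − (2.668) = -3.088 pp.

-3.09 percentage points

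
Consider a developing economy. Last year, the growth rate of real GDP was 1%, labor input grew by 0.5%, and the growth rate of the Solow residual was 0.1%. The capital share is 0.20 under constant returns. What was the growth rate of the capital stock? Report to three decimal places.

Labor's share = 1 − 0.2 = 0.8.
gY = gA + 0.8×0.5 + 0.2×g.
0.2×g = 1 − 0.1 − 0.4 = 0.5.
g = 0.5 / 0.2 = 2.5%.

The capital stock growth was 2.500%.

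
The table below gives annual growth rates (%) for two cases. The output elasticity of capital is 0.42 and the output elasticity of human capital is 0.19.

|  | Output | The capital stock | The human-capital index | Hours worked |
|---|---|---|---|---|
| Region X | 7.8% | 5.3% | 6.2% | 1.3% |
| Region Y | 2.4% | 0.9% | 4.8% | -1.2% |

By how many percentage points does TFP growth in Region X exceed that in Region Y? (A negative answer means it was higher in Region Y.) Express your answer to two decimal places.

Labor's share = 1 − 0.42 − 0.19 = 0.39.
Region X: TFP = 7.8 − 2.226 − 1.178 − 0.507 = 3.889%.
Region Y: TFP = 2.4 − 0.378 − 0.912 + 0.468 = 1.578%.
Difference = 3.889 − (1.578) = 2.311 pp.

2.31 percentage points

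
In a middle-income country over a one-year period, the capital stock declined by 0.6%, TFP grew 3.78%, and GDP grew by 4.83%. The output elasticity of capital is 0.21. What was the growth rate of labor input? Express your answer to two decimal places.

1.49%

Labor's share = 1 − 0.21 = 0.79.
gY = gA + 0.21×(-0.6) + 0.79×g.
0.79×g = 4.83 − 3.78 + 0.126 = 1.176.
g = 1.176 / 0.79 = 1.4886%.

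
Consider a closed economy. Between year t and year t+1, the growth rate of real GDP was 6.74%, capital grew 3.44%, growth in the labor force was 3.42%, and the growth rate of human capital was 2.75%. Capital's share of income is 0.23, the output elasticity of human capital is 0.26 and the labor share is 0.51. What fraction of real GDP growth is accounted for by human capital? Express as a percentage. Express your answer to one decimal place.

10.6%

Human capital contributed 0.26 × 2.75 = 0.715 pp.
Share of growth = 0.715 / 6.74 × 100 = 10.608%.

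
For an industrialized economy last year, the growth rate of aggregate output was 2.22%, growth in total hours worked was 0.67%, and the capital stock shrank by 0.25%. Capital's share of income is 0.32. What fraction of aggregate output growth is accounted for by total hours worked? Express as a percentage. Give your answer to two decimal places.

Total hours worked accounted for 20.52% of growth.

Labor's share = 1 − 0.32 = 0.68.
Total hours worked contributed 0.68 × 0.67 = 0.4556 pp.
Share of growth = 0.4556 / 2.22 × 100 = 20.5225%.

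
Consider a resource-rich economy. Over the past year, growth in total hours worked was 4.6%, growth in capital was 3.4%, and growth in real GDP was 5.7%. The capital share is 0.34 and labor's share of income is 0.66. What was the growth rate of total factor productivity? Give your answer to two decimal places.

Total factor productivity growth was 1.51%.

Labor's share = 1 − 0.34 = 0.66.
Capital: 0.34 × 3.4 = 1.156 pp.
Total hours worked: 0.66 × 4.6 = 3.036 pp.
TFP growth = 5.7 − 4.192 = 1.508%.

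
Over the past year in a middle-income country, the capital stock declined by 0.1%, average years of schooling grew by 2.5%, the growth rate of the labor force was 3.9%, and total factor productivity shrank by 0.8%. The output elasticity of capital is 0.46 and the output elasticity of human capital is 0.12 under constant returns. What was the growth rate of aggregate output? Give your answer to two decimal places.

Labor's share = 1 − 0.46 − 0.12 = 0.42.
The capital stock: 0.46 × (-0.1) = -0.046 pp.
Average years of schooling: 0.12 × 2.5 = 0.3 pp.
The labor force: 0.42 × 3.9 = 1.638 pp.
Output growth = -0.8 + 1.892 = 1.092%.

Aggregate output growth was 1.09%.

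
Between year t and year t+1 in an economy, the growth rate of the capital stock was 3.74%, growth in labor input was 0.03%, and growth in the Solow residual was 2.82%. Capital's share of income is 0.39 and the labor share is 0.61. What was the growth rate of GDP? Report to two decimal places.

GDP growth was 4.30%.

Labor's share = 1 − 0.39 = 0.61.
The capital stock: 0.39 × 3.74 = 1.4586 pp.
Labor input: 0.61 × 0.03 = 0.0183 pp.
Output growth = 2.82 + 1.4769 = 4.2969%.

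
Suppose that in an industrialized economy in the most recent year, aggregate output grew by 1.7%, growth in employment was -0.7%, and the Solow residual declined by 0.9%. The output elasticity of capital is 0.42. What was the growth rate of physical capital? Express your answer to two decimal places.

Labor's share = 1 − 0.42 = 0.58.
gY = gA + 0.58×(-0.7) + 0.42×g.
0.42×g = 1.7 + 0.9 + 0.406 = 3.006.
g = 3.006 / 0.42 = 7.1571%.

7.16%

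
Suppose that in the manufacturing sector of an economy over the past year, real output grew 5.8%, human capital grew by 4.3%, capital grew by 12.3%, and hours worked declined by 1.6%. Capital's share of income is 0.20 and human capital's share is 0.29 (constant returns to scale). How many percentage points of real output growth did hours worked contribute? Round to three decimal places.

Labor's share = 1 − 0.2 − 0.29 = 0.51.
Contribution = share × growth = 0.51 × (-1.6) = -0.816 pp.

-0.816 percentage points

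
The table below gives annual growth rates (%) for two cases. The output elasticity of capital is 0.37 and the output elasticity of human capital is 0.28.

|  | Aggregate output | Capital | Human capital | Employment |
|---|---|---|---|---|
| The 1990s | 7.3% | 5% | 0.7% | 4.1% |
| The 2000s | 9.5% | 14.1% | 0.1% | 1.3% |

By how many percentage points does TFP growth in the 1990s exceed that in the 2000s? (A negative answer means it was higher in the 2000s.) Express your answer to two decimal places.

0.02 percentage points

Labor's share = 1 − 0.37 − 0.28 = 0.35.
The 1990s: TFP = 7.3 − 1.85 − 0.196 − 1.435 = 3.819%.
The 2000s: TFP = 9.5 − 5.217 − 0.028 − 0.455 = 3.8%.
Difference = 3.819 − (3.8) = 0.019 pp.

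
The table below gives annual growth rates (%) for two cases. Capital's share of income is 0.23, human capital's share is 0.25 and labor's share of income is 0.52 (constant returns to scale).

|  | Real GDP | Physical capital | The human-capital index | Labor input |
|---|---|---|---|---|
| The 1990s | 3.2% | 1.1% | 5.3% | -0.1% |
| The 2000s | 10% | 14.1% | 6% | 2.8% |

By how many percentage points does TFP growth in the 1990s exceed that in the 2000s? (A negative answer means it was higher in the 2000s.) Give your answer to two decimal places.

-2.13 percentage points

Labor's share = 1 − 0.23 − 0.25 = 0.52.
The 1990s: TFP = 3.2 − 0.253 − 1.325 + 0.052 = 1.674%.
The 2000s: TFP = 10 − 3.243 − 1.5 − 1.456 = 3.801%.
Difference = 1.674 − (3.801) = -2.127 pp.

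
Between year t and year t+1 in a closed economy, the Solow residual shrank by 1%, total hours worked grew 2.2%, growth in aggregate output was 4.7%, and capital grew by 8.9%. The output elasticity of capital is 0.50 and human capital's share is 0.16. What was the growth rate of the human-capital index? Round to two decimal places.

The human-capital index growth was 3.14%.

Labor's share = 1 − 0.5 − 0.16 = 0.34.
gY = gA + 0.5×8.9 + 0.34×2.2 + 0.16×g.
0.16×g = 4.7 + 1 − 5.198 = 0.502.
g = 0.502 / 0.16 = 3.1375%.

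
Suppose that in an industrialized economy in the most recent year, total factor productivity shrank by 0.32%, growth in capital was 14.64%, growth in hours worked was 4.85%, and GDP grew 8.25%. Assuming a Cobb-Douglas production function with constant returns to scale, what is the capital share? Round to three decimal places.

The capital share is 0.380.

gY = gA + α·gK + (1−α)·gL, so gY − gA − gL = α(gK − gL).
8.25 + 0.32 − 4.85 = α × (14.64 − 4.85).
3.72 = 9.79 α, so α = 0.37998.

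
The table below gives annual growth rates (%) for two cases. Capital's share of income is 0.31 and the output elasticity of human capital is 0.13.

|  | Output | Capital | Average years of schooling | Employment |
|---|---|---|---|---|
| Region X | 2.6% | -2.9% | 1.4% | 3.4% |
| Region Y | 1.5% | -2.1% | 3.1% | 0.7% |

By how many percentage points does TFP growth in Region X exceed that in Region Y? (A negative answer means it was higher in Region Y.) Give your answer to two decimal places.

Labor's share = 1 − 0.31 − 0.13 = 0.56.
Region X: TFP = 2.6 + 0.899 − 0.182 − 1.904 = 1.413%.
Region Y: TFP = 1.5 + 0.651 − 0.403 − 0.392 = 1.356%.
Difference = 1.413 − (1.356) = 0.057 pp.

0.06 percentage points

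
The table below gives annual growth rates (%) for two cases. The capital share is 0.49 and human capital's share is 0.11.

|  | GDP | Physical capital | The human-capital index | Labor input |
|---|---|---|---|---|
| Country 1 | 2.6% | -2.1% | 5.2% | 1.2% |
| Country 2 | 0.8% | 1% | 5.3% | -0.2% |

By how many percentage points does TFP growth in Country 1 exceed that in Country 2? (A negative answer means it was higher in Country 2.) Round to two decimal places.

2.77 percentage points

Labor's share = 1 − 0.49 − 0.11 = 0.4.
Country 1: TFP = 2.6 + 1.029 − 0.572 − 0.48 = 2.577%.
Country 2: TFP = 0.8 − 0.49 − 0.583 + 0.08 = -0.193%.
Difference = 2.577 − (-0.193) = 2.77 pp.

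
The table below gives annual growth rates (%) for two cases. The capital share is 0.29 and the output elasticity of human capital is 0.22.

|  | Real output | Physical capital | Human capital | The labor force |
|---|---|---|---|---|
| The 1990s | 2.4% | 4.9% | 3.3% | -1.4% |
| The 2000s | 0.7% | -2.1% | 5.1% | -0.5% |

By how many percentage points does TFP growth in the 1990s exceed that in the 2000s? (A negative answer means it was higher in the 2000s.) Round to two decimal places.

0.51 percentage points

Labor's share = 1 − 0.29 − 0.22 = 0.49.
The 1990s: TFP = 2.4 − 1.421 − 0.726 + 0.686 = 0.939%.
The 2000s: TFP = 0.7 + 0.609 − 1.122 + 0.245 = 0.432%.
Difference = 0.939 − (0.432) = 0.507 pp.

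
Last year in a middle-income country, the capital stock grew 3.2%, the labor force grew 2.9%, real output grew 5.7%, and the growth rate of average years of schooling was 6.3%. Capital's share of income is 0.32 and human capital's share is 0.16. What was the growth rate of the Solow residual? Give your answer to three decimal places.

Labor's share = 1 − 0.32 − 0.16 = 0.52.
The capital stock: 0.32 × 3.2 = 1.024 pp.
Average years of schooling: 0.16 × 6.3 = 1.008 pp.
The labor force: 0.52 × 2.9 = 1.508 pp.
TFP growth = 5.7 − 3.54 = 2.16%.

The Solow residual growth was 2.160%.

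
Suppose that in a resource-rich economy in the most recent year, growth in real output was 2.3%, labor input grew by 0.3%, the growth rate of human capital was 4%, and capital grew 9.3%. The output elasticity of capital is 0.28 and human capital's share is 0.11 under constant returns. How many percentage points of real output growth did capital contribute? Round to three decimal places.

Contribution = share × growth = 0.28 × 9.3 = 2.604 pp.

2.604 pp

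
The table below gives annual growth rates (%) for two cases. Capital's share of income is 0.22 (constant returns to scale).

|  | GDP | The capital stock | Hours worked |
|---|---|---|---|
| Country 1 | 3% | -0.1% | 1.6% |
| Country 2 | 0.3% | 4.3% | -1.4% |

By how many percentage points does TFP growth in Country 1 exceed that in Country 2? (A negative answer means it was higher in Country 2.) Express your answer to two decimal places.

1.33 percentage points

Labor's share = 1 − 0.22 = 0.78.
Country 1: TFP = 3 + 0.022 − 1.248 = 1.774%.
Country 2: TFP = 0.3 − 0.946 + 1.092 = 0.446%.
Difference = 1.774 − (0.446) = 1.328 pp.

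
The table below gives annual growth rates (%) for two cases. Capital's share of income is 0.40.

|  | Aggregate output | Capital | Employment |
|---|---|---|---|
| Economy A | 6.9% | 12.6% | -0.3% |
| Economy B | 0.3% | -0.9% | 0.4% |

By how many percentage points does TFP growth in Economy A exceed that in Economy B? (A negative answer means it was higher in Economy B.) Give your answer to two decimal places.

Labor's share = 1 − 0.4 = 0.6.
Economy A: TFP = 6.9 − 5.04 + 0.18 = 2.04%.
Economy B: TFP = 0.3 + 0.36 − 0.24 = 0.42%.
Difference = 2.04 − (0.42) = 1.62 pp.

1.62 percentage points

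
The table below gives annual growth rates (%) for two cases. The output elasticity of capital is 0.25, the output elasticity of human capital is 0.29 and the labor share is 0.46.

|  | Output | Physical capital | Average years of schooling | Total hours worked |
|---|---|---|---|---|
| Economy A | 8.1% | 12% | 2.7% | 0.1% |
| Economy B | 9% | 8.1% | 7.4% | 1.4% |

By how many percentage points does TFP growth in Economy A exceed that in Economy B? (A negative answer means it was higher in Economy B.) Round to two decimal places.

Labor's share = 1 − 0.25 − 0.29 = 0.46.
Economy A: TFP = 8.1 − 3 − 0.783 − 0.046 = 4.271%.
Economy B: TFP = 9 − 2.025 − 2.146 − 0.644 = 4.185%.
Difference = 4.271 − (4.185) = 0.086 pp.

0.09 percentage points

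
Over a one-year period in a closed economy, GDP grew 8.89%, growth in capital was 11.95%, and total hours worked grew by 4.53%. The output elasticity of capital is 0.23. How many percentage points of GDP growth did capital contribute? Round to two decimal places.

2.75 percentage points

Contribution = share × growth = 0.23 × 11.95 = 2.7485 pp.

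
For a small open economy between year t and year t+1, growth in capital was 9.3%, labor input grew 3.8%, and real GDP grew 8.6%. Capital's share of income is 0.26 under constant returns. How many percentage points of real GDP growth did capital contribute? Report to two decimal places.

Contribution = share × growth = 0.26 × 9.3 = 2.418 pp.

2.42 pp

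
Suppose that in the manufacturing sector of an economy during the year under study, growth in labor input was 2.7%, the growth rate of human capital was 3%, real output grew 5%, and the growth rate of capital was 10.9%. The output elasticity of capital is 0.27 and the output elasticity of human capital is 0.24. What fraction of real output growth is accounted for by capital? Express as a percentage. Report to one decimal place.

Capital contributed 0.27 × 10.9 = 2.943 pp.
Share of growth = 2.943 / 5 × 100 = 58.86%.

Capital accounted for 58.9% of growth.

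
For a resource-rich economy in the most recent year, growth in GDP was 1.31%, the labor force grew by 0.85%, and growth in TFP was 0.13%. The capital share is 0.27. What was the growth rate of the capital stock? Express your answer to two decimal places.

2.07%

Labor's share = 1 − 0.27 = 0.73.
gY = gA + 0.73×0.85 + 0.27×g.
0.27×g = 1.31 − 0.13 − 0.6205 = 0.5595.
g = 0.5595 / 0.27 = 2.0722%.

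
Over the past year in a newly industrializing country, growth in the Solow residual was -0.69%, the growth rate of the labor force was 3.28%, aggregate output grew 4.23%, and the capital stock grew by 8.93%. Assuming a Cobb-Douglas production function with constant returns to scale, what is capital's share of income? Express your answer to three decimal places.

gY = gA + α·gK + (1−α)·gL, so gY − gA − gL = α(gK − gL).
4.23 + 0.69 − 3.28 = α × (8.93 − 3.28).
1.64 = 5.65 α, so α = 0.29027.

α = 0.290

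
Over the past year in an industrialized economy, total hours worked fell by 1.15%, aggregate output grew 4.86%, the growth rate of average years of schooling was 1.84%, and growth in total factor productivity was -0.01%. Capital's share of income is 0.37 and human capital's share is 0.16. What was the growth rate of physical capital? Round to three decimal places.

13.827%

Labor's share = 1 − 0.37 − 0.16 = 0.47.
gY = gA + 0.16×1.84 + 0.47×(-1.15) + 0.37×g.
0.37×g = 4.86 + 0.01 + 0.2461 = 5.1161.
g = 5.1161 / 0.37 = 13.8273%.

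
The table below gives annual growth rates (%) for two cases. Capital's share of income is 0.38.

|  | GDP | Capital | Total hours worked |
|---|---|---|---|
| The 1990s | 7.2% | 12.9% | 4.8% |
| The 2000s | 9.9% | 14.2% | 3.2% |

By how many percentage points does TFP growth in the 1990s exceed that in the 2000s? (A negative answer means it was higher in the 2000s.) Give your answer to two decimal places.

Labor's share = 1 − 0.38 = 0.62.
The 1990s: TFP = 7.2 − 4.902 − 2.976 = -0.678%.
The 2000s: TFP = 9.9 − 5.396 − 1.984 = 2.52%.
Difference = -0.678 − (2.52) = -3.198 pp.

-3.20 percentage points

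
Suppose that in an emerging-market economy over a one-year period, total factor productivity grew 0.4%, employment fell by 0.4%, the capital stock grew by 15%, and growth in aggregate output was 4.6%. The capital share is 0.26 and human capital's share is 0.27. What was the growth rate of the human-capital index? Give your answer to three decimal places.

1.807%

Labor's share = 1 − 0.26 − 0.27 = 0.47.
gY = gA + 0.26×15 + 0.47×(-0.4) + 0.27×g.
0.27×g = 4.6 − 0.4 − 3.712 = 0.488.
g = 0.488 / 0.27 = 1.80741%.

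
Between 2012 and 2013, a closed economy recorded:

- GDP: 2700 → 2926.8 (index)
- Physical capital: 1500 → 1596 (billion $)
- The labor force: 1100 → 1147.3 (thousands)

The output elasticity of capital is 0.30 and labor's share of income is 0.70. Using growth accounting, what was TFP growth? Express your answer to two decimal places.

TFP growth was 3.47%.

GDP growth = (2926.8 − 2700) / 2700 = 8.4%.
Physical capital growth = (1596 − 1500) / 1500 = 6.4%.
The labor force growth = (1147.3 − 1100) / 1100 = 4.3%.
Labor's share = 1 − 0.3 = 0.7.
Physical capital: 0.3 × 6.4 = 1.92 pp.
The labor force: 0.7 × 4.3 = 3.01 pp.
TFP growth = 8.4 − 4.93 = 3.47%.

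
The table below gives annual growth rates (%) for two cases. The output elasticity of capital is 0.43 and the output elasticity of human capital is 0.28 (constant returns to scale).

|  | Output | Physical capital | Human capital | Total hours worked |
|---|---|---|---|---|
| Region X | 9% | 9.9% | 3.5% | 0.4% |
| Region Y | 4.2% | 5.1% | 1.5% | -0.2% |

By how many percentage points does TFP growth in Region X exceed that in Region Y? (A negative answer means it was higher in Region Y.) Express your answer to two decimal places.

Labor's share = 1 − 0.43 − 0.28 = 0.29.
Region X: TFP = 9 − 4.257 − 0.98 − 0.116 = 3.647%.
Region Y: TFP = 4.2 − 2.193 − 0.42 + 0.058 = 1.645%.
Difference = 3.647 − (1.645) = 2.002 pp.

2.00 percentage points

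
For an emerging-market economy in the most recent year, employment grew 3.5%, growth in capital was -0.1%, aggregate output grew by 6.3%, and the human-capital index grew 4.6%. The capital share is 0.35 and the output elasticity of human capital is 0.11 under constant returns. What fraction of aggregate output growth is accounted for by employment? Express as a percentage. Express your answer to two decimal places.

Employment accounted for 30.00% of growth.

Labor's share = 1 − 0.35 − 0.11 = 0.54.
Employment contributed 0.54 × 3.5 = 1.89 pp.
Share of growth = 1.89 / 6.3 × 100 = 30%.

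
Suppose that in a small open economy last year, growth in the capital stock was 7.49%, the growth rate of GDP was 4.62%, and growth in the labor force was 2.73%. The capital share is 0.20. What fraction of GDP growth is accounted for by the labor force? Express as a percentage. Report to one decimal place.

Labor's share = 1 − 0.2 = 0.8.
The labor force contributed 0.8 × 2.73 = 2.184 pp.
Share of growth = 2.184 / 4.62 × 100 = 47.273%.

47.3%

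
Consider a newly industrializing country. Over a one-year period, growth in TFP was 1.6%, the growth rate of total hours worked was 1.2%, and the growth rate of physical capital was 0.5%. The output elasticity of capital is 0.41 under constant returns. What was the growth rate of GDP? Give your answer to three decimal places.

2.513%

Labor's share = 1 − 0.41 = 0.59.
Physical capital: 0.41 × 0.5 = 0.205 pp.
Total hours worked: 0.59 × 1.2 = 0.708 pp.
Output growth = 1.6 + 0.913 = 2.513%.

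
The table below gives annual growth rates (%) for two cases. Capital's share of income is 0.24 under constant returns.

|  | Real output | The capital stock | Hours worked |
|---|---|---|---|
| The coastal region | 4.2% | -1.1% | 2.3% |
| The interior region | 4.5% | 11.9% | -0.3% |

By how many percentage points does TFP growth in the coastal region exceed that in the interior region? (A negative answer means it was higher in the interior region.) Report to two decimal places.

Labor's share = 1 − 0.24 = 0.76.
The coastal region: TFP = 4.2 + 0.264 − 1.748 = 2.716%.
The interior region: TFP = 4.5 − 2.856 + 0.228 = 1.872%.
Difference = 2.716 − (1.872) = 0.844 pp.

0.84 percentage points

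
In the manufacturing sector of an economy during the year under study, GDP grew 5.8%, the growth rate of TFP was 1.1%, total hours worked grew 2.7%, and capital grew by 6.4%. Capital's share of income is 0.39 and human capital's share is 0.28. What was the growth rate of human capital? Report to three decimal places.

Labor's share = 1 − 0.39 − 0.28 = 0.33.
gY = gA + 0.39×6.4 + 0.33×2.7 + 0.28×g.
0.28×g = 5.8 − 1.1 − 3.387 = 1.313.
g = 1.313 / 0.28 = 4.68929%.

Human capital growth was 4.689%.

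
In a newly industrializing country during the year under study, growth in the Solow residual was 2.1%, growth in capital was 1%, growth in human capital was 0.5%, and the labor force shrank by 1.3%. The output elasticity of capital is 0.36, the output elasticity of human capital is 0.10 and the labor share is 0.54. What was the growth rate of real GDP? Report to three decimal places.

Labor's share = 1 − 0.36 − 0.1 = 0.54.
Capital: 0.36 × 1 = 0.36 pp.
Human capital: 0.1 × 0.5 = 0.05 pp.
The labor force: 0.54 × (-1.3) = -0.702 pp.
Output growth = 2.1 + (-0.292) = 1.808%.

1.808%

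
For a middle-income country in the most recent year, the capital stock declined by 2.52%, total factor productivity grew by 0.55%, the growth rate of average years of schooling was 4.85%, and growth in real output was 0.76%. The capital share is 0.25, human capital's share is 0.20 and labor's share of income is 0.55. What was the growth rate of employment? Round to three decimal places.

-0.236%

Labor's share = 1 − 0.25 − 0.2 = 0.55.
gY = gA + 0.25×(-2.52) + 0.2×4.85 + 0.55×g.
0.55×g = 0.76 − 0.55 − 0.34 = -0.13.
g = -0.13 / 0.55 = -0.23636%.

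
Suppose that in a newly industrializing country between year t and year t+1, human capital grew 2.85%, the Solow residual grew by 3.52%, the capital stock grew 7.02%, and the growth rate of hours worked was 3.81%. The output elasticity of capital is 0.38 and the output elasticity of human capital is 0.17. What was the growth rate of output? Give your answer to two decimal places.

Labor's share = 1 − 0.38 − 0.17 = 0.45.
The capital stock: 0.38 × 7.02 = 2.6676 pp.
Human capital: 0.17 × 2.85 = 0.4845 pp.
Hours worked: 0.45 × 3.81 = 1.7145 pp.
Output growth = 3.52 + 4.8666 = 8.3866%.

8.39%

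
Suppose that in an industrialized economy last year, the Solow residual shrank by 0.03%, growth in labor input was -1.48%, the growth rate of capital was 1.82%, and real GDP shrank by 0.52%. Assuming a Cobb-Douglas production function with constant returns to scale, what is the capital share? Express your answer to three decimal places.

0.300

gY = gA + α·gK + (1−α)·gL, so gY − gA − gL = α(gK − gL).
-0.52 + 0.03 + 1.48 = α × (1.82 − (-1.48)).
0.99 = 3.3 α, so α = 0.3.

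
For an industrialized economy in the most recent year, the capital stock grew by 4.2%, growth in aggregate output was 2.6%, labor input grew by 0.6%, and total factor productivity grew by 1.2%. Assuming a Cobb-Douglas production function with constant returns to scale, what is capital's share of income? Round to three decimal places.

α = 0.222

gY = gA + α·gK + (1−α)·gL, so gY − gA − gL = α(gK − gL).
2.6 − 1.2 − 0.6 = α × (4.2 − 0.6).
0.8 = 3.6 α, so α = 0.22222.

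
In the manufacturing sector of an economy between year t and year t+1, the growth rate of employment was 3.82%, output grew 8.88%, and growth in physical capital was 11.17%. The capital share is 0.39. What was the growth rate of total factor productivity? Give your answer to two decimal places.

Total factor productivity grew 2.19%.

Labor's share = 1 − 0.39 = 0.61.
Physical capital: 0.39 × 11.17 = 4.3563 pp.
Employment: 0.61 × 3.82 = 2.3302 pp.
TFP growth = 8.88 − 6.6865 = 2.1935%.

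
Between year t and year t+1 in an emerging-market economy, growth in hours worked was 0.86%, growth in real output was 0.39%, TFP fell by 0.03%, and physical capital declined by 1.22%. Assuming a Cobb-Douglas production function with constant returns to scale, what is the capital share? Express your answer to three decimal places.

gY = gA + α·gK + (1−α)·gL, so gY − gA − gL = α(gK − gL).
0.39 + 0.03 − 0.86 = α × (-1.22 − 0.86).
-0.44 = -2.08 α, so α = 0.21154.

α = 0.212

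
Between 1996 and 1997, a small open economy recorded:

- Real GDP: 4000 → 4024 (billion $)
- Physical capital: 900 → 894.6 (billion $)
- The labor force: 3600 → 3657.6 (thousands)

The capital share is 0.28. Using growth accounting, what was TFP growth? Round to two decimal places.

-0.38%

Real GDP growth = (4024 − 4000) / 4000 = 0.6%.
Physical capital growth = (894.6 − 900) / 900 = -0.6%.
The labor force growth = (3657.6 − 3600) / 3600 = 1.6%.
Labor's share = 1 − 0.28 = 0.72.
Physical capital: 0.28 × (-0.6) = -0.168 pp.
The labor force: 0.72 × 1.6 = 1.152 pp.
TFP growth = 0.6 − 0.984 = -0.384%.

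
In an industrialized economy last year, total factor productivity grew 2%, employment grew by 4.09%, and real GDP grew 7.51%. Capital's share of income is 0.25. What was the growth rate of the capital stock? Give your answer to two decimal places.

Labor's share = 1 − 0.25 = 0.75.
gY = gA + 0.75×4.09 + 0.25×g.
0.25×g = 7.51 − 2 − 3.0675 = 2.4425.
g = 2.4425 / 0.25 = 9.77%.

9.77%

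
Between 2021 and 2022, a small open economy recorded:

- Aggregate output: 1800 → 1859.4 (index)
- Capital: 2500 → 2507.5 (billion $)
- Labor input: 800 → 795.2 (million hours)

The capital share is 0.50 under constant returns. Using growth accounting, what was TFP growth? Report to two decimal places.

Aggregate output growth = (1859.4 − 1800) / 1800 = 3.3%.
Capital growth = (2507.5 − 2500) / 2500 = 0.3%.
Labor input growth = (795.2 − 800) / 800 = -0.6%.
Labor's share = 1 − 0.5 = 0.5.
Capital: 0.5 × 0.3 = 0.15 pp.
Labor input: 0.5 × (-0.6) = -0.3 pp.
TFP growth = 3.3 + 0.15 = 3.45%.

TFP growth was 3.45%.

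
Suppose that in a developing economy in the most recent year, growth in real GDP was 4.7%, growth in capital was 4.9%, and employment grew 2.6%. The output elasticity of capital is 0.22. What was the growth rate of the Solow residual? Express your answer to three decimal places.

Labor's share = 1 − 0.22 = 0.78.
Capital: 0.22 × 4.9 = 1.078 pp.
Employment: 0.78 × 2.6 = 2.028 pp.
TFP growth = 4.7 − 3.106 = 1.594%.

1.594%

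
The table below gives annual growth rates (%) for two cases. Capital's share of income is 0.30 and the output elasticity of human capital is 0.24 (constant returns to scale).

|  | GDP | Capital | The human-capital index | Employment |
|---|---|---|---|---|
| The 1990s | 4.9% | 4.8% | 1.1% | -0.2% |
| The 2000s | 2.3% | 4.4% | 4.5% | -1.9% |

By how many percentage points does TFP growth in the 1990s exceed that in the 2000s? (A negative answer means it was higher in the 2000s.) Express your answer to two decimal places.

2.51 percentage points

Labor's share = 1 − 0.3 − 0.24 = 0.46.
The 1990s: TFP = 4.9 − 1.44 − 0.264 + 0.092 = 3.288%.
The 2000s: TFP = 2.3 − 1.32 − 1.08 + 0.874 = 0.774%.
Difference = 3.288 − (0.774) = 2.514 pp.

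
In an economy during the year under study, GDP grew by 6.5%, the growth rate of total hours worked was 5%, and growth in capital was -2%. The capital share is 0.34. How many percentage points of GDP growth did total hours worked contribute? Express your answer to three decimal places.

Labor's share = 1 − 0.34 = 0.66.
Contribution = share × growth = 0.66 × 5 = 3.3 pp.

3.300 percentage points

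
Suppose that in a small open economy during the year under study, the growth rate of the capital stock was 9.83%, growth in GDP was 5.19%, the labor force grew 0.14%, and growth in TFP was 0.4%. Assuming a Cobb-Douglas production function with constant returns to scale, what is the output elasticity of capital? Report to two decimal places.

gY = gA + α·gK + (1−α)·gL, so gY − gA − gL = α(gK − gL).
5.19 − 0.4 − 0.14 = α × (9.83 − 0.14).
4.65 = 9.69 α, so α = 0.4799.

0.48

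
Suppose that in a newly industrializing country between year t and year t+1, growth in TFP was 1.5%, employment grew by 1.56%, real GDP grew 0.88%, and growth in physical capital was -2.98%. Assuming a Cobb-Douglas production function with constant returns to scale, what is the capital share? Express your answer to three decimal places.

The capital share is 0.480.

gY = gA + α·gK + (1−α)·gL, so gY − gA − gL = α(gK − gL).
0.88 − 1.5 − 1.56 = α × (-2.98 − 1.56).
-2.18 = -4.54 α, so α = 0.48018.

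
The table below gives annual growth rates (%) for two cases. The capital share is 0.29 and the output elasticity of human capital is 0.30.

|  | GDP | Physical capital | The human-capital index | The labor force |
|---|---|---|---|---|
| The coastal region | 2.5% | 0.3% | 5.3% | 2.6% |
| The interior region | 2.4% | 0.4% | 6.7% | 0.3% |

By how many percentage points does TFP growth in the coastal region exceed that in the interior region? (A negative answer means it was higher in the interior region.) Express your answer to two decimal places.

-0.39 percentage points

Labor's share = 1 − 0.29 − 0.3 = 0.41.
The coastal region: TFP = 2.5 − 0.087 − 1.59 − 1.066 = -0.243%.
The interior region: TFP = 2.4 − 0.116 − 2.01 − 0.123 = 0.151%.
Difference = -0.243 − (0.151) = -0.394 pp.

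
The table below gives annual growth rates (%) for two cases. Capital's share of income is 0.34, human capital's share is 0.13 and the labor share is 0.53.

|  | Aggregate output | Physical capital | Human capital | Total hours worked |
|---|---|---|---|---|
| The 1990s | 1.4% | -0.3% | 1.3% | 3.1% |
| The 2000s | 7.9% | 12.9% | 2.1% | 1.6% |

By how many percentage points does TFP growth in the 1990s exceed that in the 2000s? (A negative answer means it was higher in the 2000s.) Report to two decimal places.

Labor's share = 1 − 0.34 − 0.13 = 0.53.
The 1990s: TFP = 1.4 + 0.102 − 0.169 − 1.643 = -0.31%.
The 2000s: TFP = 7.9 − 4.386 − 0.273 − 0.848 = 2.393%.
Difference = -0.31 − (2.393) = -2.703 pp.

-2.70 percentage points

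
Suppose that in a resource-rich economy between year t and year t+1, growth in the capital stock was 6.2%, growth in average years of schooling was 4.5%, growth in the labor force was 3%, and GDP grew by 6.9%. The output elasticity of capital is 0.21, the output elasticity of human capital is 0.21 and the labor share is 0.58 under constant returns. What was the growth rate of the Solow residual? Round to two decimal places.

Labor's share = 1 − 0.21 − 0.21 = 0.58.
The capital stock: 0.21 × 6.2 = 1.302 pp.
Average years of schooling: 0.21 × 4.5 = 0.945 pp.
The labor force: 0.58 × 3 = 1.74 pp.
TFP growth = 6.9 − 3.987 = 2.913%.

The Solow residual growth was 2.91%.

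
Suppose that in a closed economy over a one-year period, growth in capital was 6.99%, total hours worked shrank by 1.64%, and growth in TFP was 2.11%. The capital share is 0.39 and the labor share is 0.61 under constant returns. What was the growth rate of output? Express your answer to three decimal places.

3.836%

Labor's share = 1 − 0.39 = 0.61.
Capital: 0.39 × 6.99 = 2.7261 pp.
Total hours worked: 0.61 × (-1.64) = -1.0004 pp.
Output growth = 2.11 + 1.7257 = 3.8357%.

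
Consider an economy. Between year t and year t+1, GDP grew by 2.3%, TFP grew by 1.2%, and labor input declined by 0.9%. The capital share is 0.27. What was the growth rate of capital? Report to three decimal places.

Labor's share = 1 − 0.27 = 0.73.
gY = gA + 0.73×(-0.9) + 0.27×g.
0.27×g = 2.3 − 1.2 + 0.657 = 1.757.
g = 1.757 / 0.27 = 6.50741%.

6.507%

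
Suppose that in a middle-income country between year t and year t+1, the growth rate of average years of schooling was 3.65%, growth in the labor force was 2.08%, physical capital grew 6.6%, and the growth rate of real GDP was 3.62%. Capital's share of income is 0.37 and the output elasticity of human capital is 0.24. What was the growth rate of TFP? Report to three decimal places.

Labor's share = 1 − 0.37 − 0.24 = 0.39.
Physical capital: 0.37 × 6.6 = 2.442 pp.
Average years of schooling: 0.24 × 3.65 = 0.876 pp.
The labor force: 0.39 × 2.08 = 0.8112 pp.
TFP growth = 3.62 − 4.1292 = -0.5092%.

-0.509%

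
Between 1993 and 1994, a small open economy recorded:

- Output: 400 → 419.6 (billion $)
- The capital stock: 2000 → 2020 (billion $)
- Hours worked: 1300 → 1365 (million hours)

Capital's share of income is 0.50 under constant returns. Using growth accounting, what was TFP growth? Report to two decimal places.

Output growth = (419.6 − 400) / 400 = 4.9%.
The capital stock growth = (2020 − 2000) / 2000 = 1%.
Hours worked growth = (1365 − 1300) / 1300 = 5%.
Labor's share = 1 − 0.5 = 0.5.
The capital stock: 0.5 × 1 = 0.5 pp.
Hours worked: 0.5 × 5 = 2.5 pp.
TFP growth = 4.9 − 3 = 1.9%.

TFP growth was 1.90%.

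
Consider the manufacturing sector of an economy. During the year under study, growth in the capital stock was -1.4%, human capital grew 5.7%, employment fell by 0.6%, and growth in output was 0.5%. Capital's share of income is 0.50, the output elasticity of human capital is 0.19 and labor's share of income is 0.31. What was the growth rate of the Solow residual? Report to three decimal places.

Labor's share = 1 − 0.5 − 0.19 = 0.31.
The capital stock: 0.5 × (-1.4) = -0.7 pp.
Human capital: 0.19 × 5.7 = 1.083 pp.
Employment: 0.31 × (-0.6) = -0.186 pp.
TFP growth = 0.5 − 0.197 = 0.303%.

0.303%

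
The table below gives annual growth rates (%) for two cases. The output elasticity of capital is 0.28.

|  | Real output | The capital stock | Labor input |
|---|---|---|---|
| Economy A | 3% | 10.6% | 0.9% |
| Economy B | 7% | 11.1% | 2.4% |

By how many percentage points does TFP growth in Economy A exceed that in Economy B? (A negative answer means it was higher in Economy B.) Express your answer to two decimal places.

Labor's share = 1 − 0.28 = 0.72.
Economy A: TFP = 3 − 2.968 − 0.648 = -0.616%.
Economy B: TFP = 7 − 3.108 − 1.728 = 2.164%.
Difference = -0.616 − (2.164) = -2.78 pp.

-2.78 percentage points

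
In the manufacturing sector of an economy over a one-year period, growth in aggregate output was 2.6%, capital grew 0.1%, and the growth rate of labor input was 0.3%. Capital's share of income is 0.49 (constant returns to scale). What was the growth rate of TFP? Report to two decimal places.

2.40%

Labor's share = 1 − 0.49 = 0.51.
Capital: 0.49 × 0.1 = 0.049 pp.
Labor input: 0.51 × 0.3 = 0.153 pp.
TFP growth = 2.6 − 0.202 = 2.398%.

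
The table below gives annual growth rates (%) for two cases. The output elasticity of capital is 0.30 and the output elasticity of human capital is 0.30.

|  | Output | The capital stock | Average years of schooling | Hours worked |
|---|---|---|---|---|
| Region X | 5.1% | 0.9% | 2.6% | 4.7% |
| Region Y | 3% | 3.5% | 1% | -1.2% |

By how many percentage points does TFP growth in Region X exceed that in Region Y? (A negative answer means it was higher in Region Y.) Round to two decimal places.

Labor's share = 1 − 0.3 − 0.3 = 0.4.
Region X: TFP = 5.1 − 0.27 − 0.78 − 1.88 = 2.17%.
Region Y: TFP = 3 − 1.05 − 0.3 + 0.48 = 2.13%.
Difference = 2.17 − (2.13) = 0.04 pp.

0.04 percentage points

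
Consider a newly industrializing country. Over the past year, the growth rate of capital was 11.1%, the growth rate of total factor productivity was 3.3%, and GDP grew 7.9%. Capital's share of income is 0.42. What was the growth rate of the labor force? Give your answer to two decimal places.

Labor's share = 1 − 0.42 = 0.58.
gY = gA + 0.42×11.1 + 0.58×g.
0.58×g = 7.9 − 3.3 − 4.662 = -0.062.
g = -0.062 / 0.58 = -0.1069%.

-0.11%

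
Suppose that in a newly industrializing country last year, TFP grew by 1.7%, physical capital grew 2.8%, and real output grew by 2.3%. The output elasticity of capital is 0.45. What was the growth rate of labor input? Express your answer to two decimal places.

-1.20%

Labor's share = 1 − 0.45 = 0.55.
gY = gA + 0.45×2.8 + 0.55×g.
0.55×g = 2.3 − 1.7 − 1.26 = -0.66.
g = -0.66 / 0.55 = -1.2%.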